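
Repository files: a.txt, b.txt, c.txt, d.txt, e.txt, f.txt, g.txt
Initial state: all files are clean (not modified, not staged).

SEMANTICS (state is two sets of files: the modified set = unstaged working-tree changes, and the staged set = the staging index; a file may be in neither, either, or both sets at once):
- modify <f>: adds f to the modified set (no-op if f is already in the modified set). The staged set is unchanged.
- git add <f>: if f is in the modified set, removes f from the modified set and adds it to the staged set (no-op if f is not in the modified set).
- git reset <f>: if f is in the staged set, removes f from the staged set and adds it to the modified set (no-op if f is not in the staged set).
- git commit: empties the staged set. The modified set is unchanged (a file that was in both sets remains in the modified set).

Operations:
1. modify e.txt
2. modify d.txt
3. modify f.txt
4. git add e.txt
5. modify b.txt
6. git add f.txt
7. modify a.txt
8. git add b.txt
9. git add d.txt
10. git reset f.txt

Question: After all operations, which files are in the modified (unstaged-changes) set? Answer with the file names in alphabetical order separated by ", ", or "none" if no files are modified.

Answer: a.txt, f.txt

Derivation:
After op 1 (modify e.txt): modified={e.txt} staged={none}
After op 2 (modify d.txt): modified={d.txt, e.txt} staged={none}
After op 3 (modify f.txt): modified={d.txt, e.txt, f.txt} staged={none}
After op 4 (git add e.txt): modified={d.txt, f.txt} staged={e.txt}
After op 5 (modify b.txt): modified={b.txt, d.txt, f.txt} staged={e.txt}
After op 6 (git add f.txt): modified={b.txt, d.txt} staged={e.txt, f.txt}
After op 7 (modify a.txt): modified={a.txt, b.txt, d.txt} staged={e.txt, f.txt}
After op 8 (git add b.txt): modified={a.txt, d.txt} staged={b.txt, e.txt, f.txt}
After op 9 (git add d.txt): modified={a.txt} staged={b.txt, d.txt, e.txt, f.txt}
After op 10 (git reset f.txt): modified={a.txt, f.txt} staged={b.txt, d.txt, e.txt}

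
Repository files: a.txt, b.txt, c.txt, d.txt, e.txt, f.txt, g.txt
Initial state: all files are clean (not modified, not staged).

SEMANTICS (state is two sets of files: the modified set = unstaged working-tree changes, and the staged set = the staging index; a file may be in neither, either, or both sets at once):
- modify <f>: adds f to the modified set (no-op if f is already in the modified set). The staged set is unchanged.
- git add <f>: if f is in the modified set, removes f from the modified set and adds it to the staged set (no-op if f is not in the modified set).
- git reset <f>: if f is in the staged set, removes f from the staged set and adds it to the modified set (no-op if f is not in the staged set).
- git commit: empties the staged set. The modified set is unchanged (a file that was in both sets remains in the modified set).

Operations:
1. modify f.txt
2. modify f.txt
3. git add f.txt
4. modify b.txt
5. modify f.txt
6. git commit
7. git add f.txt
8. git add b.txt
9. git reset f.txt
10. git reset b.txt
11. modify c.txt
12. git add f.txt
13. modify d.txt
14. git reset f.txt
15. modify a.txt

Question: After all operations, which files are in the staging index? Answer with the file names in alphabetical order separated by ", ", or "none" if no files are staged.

After op 1 (modify f.txt): modified={f.txt} staged={none}
After op 2 (modify f.txt): modified={f.txt} staged={none}
After op 3 (git add f.txt): modified={none} staged={f.txt}
After op 4 (modify b.txt): modified={b.txt} staged={f.txt}
After op 5 (modify f.txt): modified={b.txt, f.txt} staged={f.txt}
After op 6 (git commit): modified={b.txt, f.txt} staged={none}
After op 7 (git add f.txt): modified={b.txt} staged={f.txt}
After op 8 (git add b.txt): modified={none} staged={b.txt, f.txt}
After op 9 (git reset f.txt): modified={f.txt} staged={b.txt}
After op 10 (git reset b.txt): modified={b.txt, f.txt} staged={none}
After op 11 (modify c.txt): modified={b.txt, c.txt, f.txt} staged={none}
After op 12 (git add f.txt): modified={b.txt, c.txt} staged={f.txt}
After op 13 (modify d.txt): modified={b.txt, c.txt, d.txt} staged={f.txt}
After op 14 (git reset f.txt): modified={b.txt, c.txt, d.txt, f.txt} staged={none}
After op 15 (modify a.txt): modified={a.txt, b.txt, c.txt, d.txt, f.txt} staged={none}

Answer: none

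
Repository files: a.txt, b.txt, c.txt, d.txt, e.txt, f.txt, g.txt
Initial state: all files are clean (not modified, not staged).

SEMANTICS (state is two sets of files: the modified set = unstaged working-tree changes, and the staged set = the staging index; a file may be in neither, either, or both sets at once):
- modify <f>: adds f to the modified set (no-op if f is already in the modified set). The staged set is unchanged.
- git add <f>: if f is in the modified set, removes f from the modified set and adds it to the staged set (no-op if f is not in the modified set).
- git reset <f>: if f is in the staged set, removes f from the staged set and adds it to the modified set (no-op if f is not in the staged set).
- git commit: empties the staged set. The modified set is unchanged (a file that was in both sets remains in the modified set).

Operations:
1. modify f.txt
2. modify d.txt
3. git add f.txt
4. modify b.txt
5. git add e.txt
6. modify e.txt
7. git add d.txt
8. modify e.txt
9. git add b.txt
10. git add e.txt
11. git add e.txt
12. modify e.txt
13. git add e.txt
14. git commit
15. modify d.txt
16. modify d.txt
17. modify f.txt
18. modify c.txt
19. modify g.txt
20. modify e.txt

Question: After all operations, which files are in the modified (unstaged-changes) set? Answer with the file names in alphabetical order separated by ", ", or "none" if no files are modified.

Answer: c.txt, d.txt, e.txt, f.txt, g.txt

Derivation:
After op 1 (modify f.txt): modified={f.txt} staged={none}
After op 2 (modify d.txt): modified={d.txt, f.txt} staged={none}
After op 3 (git add f.txt): modified={d.txt} staged={f.txt}
After op 4 (modify b.txt): modified={b.txt, d.txt} staged={f.txt}
After op 5 (git add e.txt): modified={b.txt, d.txt} staged={f.txt}
After op 6 (modify e.txt): modified={b.txt, d.txt, e.txt} staged={f.txt}
After op 7 (git add d.txt): modified={b.txt, e.txt} staged={d.txt, f.txt}
After op 8 (modify e.txt): modified={b.txt, e.txt} staged={d.txt, f.txt}
After op 9 (git add b.txt): modified={e.txt} staged={b.txt, d.txt, f.txt}
After op 10 (git add e.txt): modified={none} staged={b.txt, d.txt, e.txt, f.txt}
After op 11 (git add e.txt): modified={none} staged={b.txt, d.txt, e.txt, f.txt}
After op 12 (modify e.txt): modified={e.txt} staged={b.txt, d.txt, e.txt, f.txt}
After op 13 (git add e.txt): modified={none} staged={b.txt, d.txt, e.txt, f.txt}
After op 14 (git commit): modified={none} staged={none}
After op 15 (modify d.txt): modified={d.txt} staged={none}
After op 16 (modify d.txt): modified={d.txt} staged={none}
After op 17 (modify f.txt): modified={d.txt, f.txt} staged={none}
After op 18 (modify c.txt): modified={c.txt, d.txt, f.txt} staged={none}
After op 19 (modify g.txt): modified={c.txt, d.txt, f.txt, g.txt} staged={none}
After op 20 (modify e.txt): modified={c.txt, d.txt, e.txt, f.txt, g.txt} staged={none}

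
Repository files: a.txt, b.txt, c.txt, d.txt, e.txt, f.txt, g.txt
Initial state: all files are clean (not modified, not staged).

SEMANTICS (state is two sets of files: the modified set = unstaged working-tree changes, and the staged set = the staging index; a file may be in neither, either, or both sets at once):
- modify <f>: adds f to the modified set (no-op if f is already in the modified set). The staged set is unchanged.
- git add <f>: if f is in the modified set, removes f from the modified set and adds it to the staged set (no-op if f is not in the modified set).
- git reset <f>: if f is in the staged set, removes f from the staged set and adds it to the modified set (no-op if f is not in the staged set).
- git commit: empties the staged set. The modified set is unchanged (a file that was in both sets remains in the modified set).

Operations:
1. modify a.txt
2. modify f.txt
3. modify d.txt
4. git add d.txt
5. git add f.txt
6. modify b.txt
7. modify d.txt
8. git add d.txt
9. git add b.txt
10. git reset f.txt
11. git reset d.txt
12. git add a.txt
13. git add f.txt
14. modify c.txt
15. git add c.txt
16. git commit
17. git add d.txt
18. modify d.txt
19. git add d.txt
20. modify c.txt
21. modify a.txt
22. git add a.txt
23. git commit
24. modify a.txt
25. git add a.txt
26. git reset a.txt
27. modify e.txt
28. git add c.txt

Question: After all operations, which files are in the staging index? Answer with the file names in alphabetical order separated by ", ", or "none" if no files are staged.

Answer: c.txt

Derivation:
After op 1 (modify a.txt): modified={a.txt} staged={none}
After op 2 (modify f.txt): modified={a.txt, f.txt} staged={none}
After op 3 (modify d.txt): modified={a.txt, d.txt, f.txt} staged={none}
After op 4 (git add d.txt): modified={a.txt, f.txt} staged={d.txt}
After op 5 (git add f.txt): modified={a.txt} staged={d.txt, f.txt}
After op 6 (modify b.txt): modified={a.txt, b.txt} staged={d.txt, f.txt}
After op 7 (modify d.txt): modified={a.txt, b.txt, d.txt} staged={d.txt, f.txt}
After op 8 (git add d.txt): modified={a.txt, b.txt} staged={d.txt, f.txt}
After op 9 (git add b.txt): modified={a.txt} staged={b.txt, d.txt, f.txt}
After op 10 (git reset f.txt): modified={a.txt, f.txt} staged={b.txt, d.txt}
After op 11 (git reset d.txt): modified={a.txt, d.txt, f.txt} staged={b.txt}
After op 12 (git add a.txt): modified={d.txt, f.txt} staged={a.txt, b.txt}
After op 13 (git add f.txt): modified={d.txt} staged={a.txt, b.txt, f.txt}
After op 14 (modify c.txt): modified={c.txt, d.txt} staged={a.txt, b.txt, f.txt}
After op 15 (git add c.txt): modified={d.txt} staged={a.txt, b.txt, c.txt, f.txt}
After op 16 (git commit): modified={d.txt} staged={none}
After op 17 (git add d.txt): modified={none} staged={d.txt}
After op 18 (modify d.txt): modified={d.txt} staged={d.txt}
After op 19 (git add d.txt): modified={none} staged={d.txt}
After op 20 (modify c.txt): modified={c.txt} staged={d.txt}
After op 21 (modify a.txt): modified={a.txt, c.txt} staged={d.txt}
After op 22 (git add a.txt): modified={c.txt} staged={a.txt, d.txt}
After op 23 (git commit): modified={c.txt} staged={none}
After op 24 (modify a.txt): modified={a.txt, c.txt} staged={none}
After op 25 (git add a.txt): modified={c.txt} staged={a.txt}
After op 26 (git reset a.txt): modified={a.txt, c.txt} staged={none}
After op 27 (modify e.txt): modified={a.txt, c.txt, e.txt} staged={none}
After op 28 (git add c.txt): modified={a.txt, e.txt} staged={c.txt}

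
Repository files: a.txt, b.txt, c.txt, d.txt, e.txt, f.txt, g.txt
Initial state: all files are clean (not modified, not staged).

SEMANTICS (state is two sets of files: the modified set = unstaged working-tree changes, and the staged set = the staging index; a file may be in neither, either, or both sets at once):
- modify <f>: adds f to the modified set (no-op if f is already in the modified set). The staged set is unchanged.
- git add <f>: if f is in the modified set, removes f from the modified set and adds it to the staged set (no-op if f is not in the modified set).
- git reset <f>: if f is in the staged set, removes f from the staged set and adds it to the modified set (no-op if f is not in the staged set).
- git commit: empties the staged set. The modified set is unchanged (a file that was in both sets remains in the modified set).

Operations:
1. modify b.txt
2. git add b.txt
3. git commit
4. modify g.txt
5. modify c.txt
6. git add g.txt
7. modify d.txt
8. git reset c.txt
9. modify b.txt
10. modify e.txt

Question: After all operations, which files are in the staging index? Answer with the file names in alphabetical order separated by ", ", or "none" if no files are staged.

After op 1 (modify b.txt): modified={b.txt} staged={none}
After op 2 (git add b.txt): modified={none} staged={b.txt}
After op 3 (git commit): modified={none} staged={none}
After op 4 (modify g.txt): modified={g.txt} staged={none}
After op 5 (modify c.txt): modified={c.txt, g.txt} staged={none}
After op 6 (git add g.txt): modified={c.txt} staged={g.txt}
After op 7 (modify d.txt): modified={c.txt, d.txt} staged={g.txt}
After op 8 (git reset c.txt): modified={c.txt, d.txt} staged={g.txt}
After op 9 (modify b.txt): modified={b.txt, c.txt, d.txt} staged={g.txt}
After op 10 (modify e.txt): modified={b.txt, c.txt, d.txt, e.txt} staged={g.txt}

Answer: g.txt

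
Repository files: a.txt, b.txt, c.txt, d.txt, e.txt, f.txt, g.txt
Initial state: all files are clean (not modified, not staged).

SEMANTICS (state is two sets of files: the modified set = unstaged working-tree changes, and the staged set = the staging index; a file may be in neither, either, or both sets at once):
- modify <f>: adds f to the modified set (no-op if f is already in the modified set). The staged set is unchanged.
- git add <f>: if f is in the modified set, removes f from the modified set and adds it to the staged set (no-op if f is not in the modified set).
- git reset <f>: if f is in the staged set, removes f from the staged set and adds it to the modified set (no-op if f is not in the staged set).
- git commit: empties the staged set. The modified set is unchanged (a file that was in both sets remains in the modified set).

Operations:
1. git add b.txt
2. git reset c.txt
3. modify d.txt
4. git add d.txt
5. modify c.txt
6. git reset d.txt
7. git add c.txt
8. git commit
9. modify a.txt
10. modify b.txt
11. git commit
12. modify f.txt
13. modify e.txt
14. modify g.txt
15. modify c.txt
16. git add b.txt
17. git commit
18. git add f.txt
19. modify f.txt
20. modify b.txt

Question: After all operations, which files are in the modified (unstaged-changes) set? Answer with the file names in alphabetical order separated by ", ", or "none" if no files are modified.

Answer: a.txt, b.txt, c.txt, d.txt, e.txt, f.txt, g.txt

Derivation:
After op 1 (git add b.txt): modified={none} staged={none}
After op 2 (git reset c.txt): modified={none} staged={none}
After op 3 (modify d.txt): modified={d.txt} staged={none}
After op 4 (git add d.txt): modified={none} staged={d.txt}
After op 5 (modify c.txt): modified={c.txt} staged={d.txt}
After op 6 (git reset d.txt): modified={c.txt, d.txt} staged={none}
After op 7 (git add c.txt): modified={d.txt} staged={c.txt}
After op 8 (git commit): modified={d.txt} staged={none}
After op 9 (modify a.txt): modified={a.txt, d.txt} staged={none}
After op 10 (modify b.txt): modified={a.txt, b.txt, d.txt} staged={none}
After op 11 (git commit): modified={a.txt, b.txt, d.txt} staged={none}
After op 12 (modify f.txt): modified={a.txt, b.txt, d.txt, f.txt} staged={none}
After op 13 (modify e.txt): modified={a.txt, b.txt, d.txt, e.txt, f.txt} staged={none}
After op 14 (modify g.txt): modified={a.txt, b.txt, d.txt, e.txt, f.txt, g.txt} staged={none}
After op 15 (modify c.txt): modified={a.txt, b.txt, c.txt, d.txt, e.txt, f.txt, g.txt} staged={none}
After op 16 (git add b.txt): modified={a.txt, c.txt, d.txt, e.txt, f.txt, g.txt} staged={b.txt}
After op 17 (git commit): modified={a.txt, c.txt, d.txt, e.txt, f.txt, g.txt} staged={none}
After op 18 (git add f.txt): modified={a.txt, c.txt, d.txt, e.txt, g.txt} staged={f.txt}
After op 19 (modify f.txt): modified={a.txt, c.txt, d.txt, e.txt, f.txt, g.txt} staged={f.txt}
After op 20 (modify b.txt): modified={a.txt, b.txt, c.txt, d.txt, e.txt, f.txt, g.txt} staged={f.txt}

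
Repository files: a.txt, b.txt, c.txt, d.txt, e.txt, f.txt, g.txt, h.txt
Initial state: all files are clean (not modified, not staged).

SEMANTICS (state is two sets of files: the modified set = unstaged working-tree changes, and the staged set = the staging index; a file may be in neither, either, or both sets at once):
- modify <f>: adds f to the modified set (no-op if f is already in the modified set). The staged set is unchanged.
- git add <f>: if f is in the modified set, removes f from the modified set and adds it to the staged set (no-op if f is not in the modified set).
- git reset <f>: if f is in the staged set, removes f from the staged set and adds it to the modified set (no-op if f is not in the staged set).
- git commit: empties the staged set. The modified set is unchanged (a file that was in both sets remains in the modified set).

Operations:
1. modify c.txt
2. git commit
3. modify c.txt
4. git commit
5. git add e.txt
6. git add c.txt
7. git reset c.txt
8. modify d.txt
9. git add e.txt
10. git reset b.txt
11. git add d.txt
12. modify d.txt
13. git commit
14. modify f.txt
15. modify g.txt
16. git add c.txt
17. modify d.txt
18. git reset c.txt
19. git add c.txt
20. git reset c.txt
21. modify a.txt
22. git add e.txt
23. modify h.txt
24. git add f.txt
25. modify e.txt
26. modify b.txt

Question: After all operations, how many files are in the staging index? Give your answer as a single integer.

After op 1 (modify c.txt): modified={c.txt} staged={none}
After op 2 (git commit): modified={c.txt} staged={none}
After op 3 (modify c.txt): modified={c.txt} staged={none}
After op 4 (git commit): modified={c.txt} staged={none}
After op 5 (git add e.txt): modified={c.txt} staged={none}
After op 6 (git add c.txt): modified={none} staged={c.txt}
After op 7 (git reset c.txt): modified={c.txt} staged={none}
After op 8 (modify d.txt): modified={c.txt, d.txt} staged={none}
After op 9 (git add e.txt): modified={c.txt, d.txt} staged={none}
After op 10 (git reset b.txt): modified={c.txt, d.txt} staged={none}
After op 11 (git add d.txt): modified={c.txt} staged={d.txt}
After op 12 (modify d.txt): modified={c.txt, d.txt} staged={d.txt}
After op 13 (git commit): modified={c.txt, d.txt} staged={none}
After op 14 (modify f.txt): modified={c.txt, d.txt, f.txt} staged={none}
After op 15 (modify g.txt): modified={c.txt, d.txt, f.txt, g.txt} staged={none}
After op 16 (git add c.txt): modified={d.txt, f.txt, g.txt} staged={c.txt}
After op 17 (modify d.txt): modified={d.txt, f.txt, g.txt} staged={c.txt}
After op 18 (git reset c.txt): modified={c.txt, d.txt, f.txt, g.txt} staged={none}
After op 19 (git add c.txt): modified={d.txt, f.txt, g.txt} staged={c.txt}
After op 20 (git reset c.txt): modified={c.txt, d.txt, f.txt, g.txt} staged={none}
After op 21 (modify a.txt): modified={a.txt, c.txt, d.txt, f.txt, g.txt} staged={none}
After op 22 (git add e.txt): modified={a.txt, c.txt, d.txt, f.txt, g.txt} staged={none}
After op 23 (modify h.txt): modified={a.txt, c.txt, d.txt, f.txt, g.txt, h.txt} staged={none}
After op 24 (git add f.txt): modified={a.txt, c.txt, d.txt, g.txt, h.txt} staged={f.txt}
After op 25 (modify e.txt): modified={a.txt, c.txt, d.txt, e.txt, g.txt, h.txt} staged={f.txt}
After op 26 (modify b.txt): modified={a.txt, b.txt, c.txt, d.txt, e.txt, g.txt, h.txt} staged={f.txt}
Final staged set: {f.txt} -> count=1

Answer: 1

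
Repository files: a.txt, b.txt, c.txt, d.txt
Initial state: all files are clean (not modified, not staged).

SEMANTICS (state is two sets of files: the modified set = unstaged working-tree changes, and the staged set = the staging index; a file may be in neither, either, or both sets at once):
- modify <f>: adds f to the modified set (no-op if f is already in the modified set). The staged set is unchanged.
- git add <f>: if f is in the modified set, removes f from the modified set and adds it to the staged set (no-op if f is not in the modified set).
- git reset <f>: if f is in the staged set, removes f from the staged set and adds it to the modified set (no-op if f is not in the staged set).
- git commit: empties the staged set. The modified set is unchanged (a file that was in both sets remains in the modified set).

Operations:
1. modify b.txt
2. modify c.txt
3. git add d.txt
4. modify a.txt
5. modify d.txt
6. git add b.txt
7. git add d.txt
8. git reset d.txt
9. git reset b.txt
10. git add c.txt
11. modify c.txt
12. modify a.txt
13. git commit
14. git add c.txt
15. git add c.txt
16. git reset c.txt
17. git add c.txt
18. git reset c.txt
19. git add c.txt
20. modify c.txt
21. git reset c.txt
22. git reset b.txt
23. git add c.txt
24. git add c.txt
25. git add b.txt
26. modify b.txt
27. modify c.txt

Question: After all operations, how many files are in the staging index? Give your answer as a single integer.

After op 1 (modify b.txt): modified={b.txt} staged={none}
After op 2 (modify c.txt): modified={b.txt, c.txt} staged={none}
After op 3 (git add d.txt): modified={b.txt, c.txt} staged={none}
After op 4 (modify a.txt): modified={a.txt, b.txt, c.txt} staged={none}
After op 5 (modify d.txt): modified={a.txt, b.txt, c.txt, d.txt} staged={none}
After op 6 (git add b.txt): modified={a.txt, c.txt, d.txt} staged={b.txt}
After op 7 (git add d.txt): modified={a.txt, c.txt} staged={b.txt, d.txt}
After op 8 (git reset d.txt): modified={a.txt, c.txt, d.txt} staged={b.txt}
After op 9 (git reset b.txt): modified={a.txt, b.txt, c.txt, d.txt} staged={none}
After op 10 (git add c.txt): modified={a.txt, b.txt, d.txt} staged={c.txt}
After op 11 (modify c.txt): modified={a.txt, b.txt, c.txt, d.txt} staged={c.txt}
After op 12 (modify a.txt): modified={a.txt, b.txt, c.txt, d.txt} staged={c.txt}
After op 13 (git commit): modified={a.txt, b.txt, c.txt, d.txt} staged={none}
After op 14 (git add c.txt): modified={a.txt, b.txt, d.txt} staged={c.txt}
After op 15 (git add c.txt): modified={a.txt, b.txt, d.txt} staged={c.txt}
After op 16 (git reset c.txt): modified={a.txt, b.txt, c.txt, d.txt} staged={none}
After op 17 (git add c.txt): modified={a.txt, b.txt, d.txt} staged={c.txt}
After op 18 (git reset c.txt): modified={a.txt, b.txt, c.txt, d.txt} staged={none}
After op 19 (git add c.txt): modified={a.txt, b.txt, d.txt} staged={c.txt}
After op 20 (modify c.txt): modified={a.txt, b.txt, c.txt, d.txt} staged={c.txt}
After op 21 (git reset c.txt): modified={a.txt, b.txt, c.txt, d.txt} staged={none}
After op 22 (git reset b.txt): modified={a.txt, b.txt, c.txt, d.txt} staged={none}
After op 23 (git add c.txt): modified={a.txt, b.txt, d.txt} staged={c.txt}
After op 24 (git add c.txt): modified={a.txt, b.txt, d.txt} staged={c.txt}
After op 25 (git add b.txt): modified={a.txt, d.txt} staged={b.txt, c.txt}
After op 26 (modify b.txt): modified={a.txt, b.txt, d.txt} staged={b.txt, c.txt}
After op 27 (modify c.txt): modified={a.txt, b.txt, c.txt, d.txt} staged={b.txt, c.txt}
Final staged set: {b.txt, c.txt} -> count=2

Answer: 2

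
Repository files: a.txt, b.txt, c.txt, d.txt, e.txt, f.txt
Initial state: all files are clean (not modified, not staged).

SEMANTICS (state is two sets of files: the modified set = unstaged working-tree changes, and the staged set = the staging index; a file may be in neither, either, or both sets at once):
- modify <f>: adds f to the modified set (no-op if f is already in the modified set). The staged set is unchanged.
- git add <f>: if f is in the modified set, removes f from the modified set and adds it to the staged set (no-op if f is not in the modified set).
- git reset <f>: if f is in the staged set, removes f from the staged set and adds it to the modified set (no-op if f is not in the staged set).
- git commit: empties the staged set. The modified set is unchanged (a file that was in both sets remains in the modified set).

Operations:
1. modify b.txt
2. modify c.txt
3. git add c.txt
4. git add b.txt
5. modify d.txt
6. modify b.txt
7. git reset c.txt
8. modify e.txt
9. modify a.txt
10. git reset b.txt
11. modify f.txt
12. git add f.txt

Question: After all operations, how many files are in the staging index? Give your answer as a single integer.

Answer: 1

Derivation:
After op 1 (modify b.txt): modified={b.txt} staged={none}
After op 2 (modify c.txt): modified={b.txt, c.txt} staged={none}
After op 3 (git add c.txt): modified={b.txt} staged={c.txt}
After op 4 (git add b.txt): modified={none} staged={b.txt, c.txt}
After op 5 (modify d.txt): modified={d.txt} staged={b.txt, c.txt}
After op 6 (modify b.txt): modified={b.txt, d.txt} staged={b.txt, c.txt}
After op 7 (git reset c.txt): modified={b.txt, c.txt, d.txt} staged={b.txt}
After op 8 (modify e.txt): modified={b.txt, c.txt, d.txt, e.txt} staged={b.txt}
After op 9 (modify a.txt): modified={a.txt, b.txt, c.txt, d.txt, e.txt} staged={b.txt}
After op 10 (git reset b.txt): modified={a.txt, b.txt, c.txt, d.txt, e.txt} staged={none}
After op 11 (modify f.txt): modified={a.txt, b.txt, c.txt, d.txt, e.txt, f.txt} staged={none}
After op 12 (git add f.txt): modified={a.txt, b.txt, c.txt, d.txt, e.txt} staged={f.txt}
Final staged set: {f.txt} -> count=1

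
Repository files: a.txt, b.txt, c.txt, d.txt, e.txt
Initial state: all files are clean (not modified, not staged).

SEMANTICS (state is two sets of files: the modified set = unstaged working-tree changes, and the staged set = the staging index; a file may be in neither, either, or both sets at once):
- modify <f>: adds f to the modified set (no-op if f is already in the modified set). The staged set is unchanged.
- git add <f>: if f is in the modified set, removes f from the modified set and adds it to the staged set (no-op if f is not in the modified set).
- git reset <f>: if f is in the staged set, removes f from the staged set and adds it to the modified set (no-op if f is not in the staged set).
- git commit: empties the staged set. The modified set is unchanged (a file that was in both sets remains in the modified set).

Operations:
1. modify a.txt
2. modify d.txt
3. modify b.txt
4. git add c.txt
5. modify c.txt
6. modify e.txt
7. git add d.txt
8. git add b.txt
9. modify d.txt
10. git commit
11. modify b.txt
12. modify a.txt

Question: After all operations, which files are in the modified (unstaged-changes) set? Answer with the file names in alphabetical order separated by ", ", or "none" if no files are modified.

Answer: a.txt, b.txt, c.txt, d.txt, e.txt

Derivation:
After op 1 (modify a.txt): modified={a.txt} staged={none}
After op 2 (modify d.txt): modified={a.txt, d.txt} staged={none}
After op 3 (modify b.txt): modified={a.txt, b.txt, d.txt} staged={none}
After op 4 (git add c.txt): modified={a.txt, b.txt, d.txt} staged={none}
After op 5 (modify c.txt): modified={a.txt, b.txt, c.txt, d.txt} staged={none}
After op 6 (modify e.txt): modified={a.txt, b.txt, c.txt, d.txt, e.txt} staged={none}
After op 7 (git add d.txt): modified={a.txt, b.txt, c.txt, e.txt} staged={d.txt}
After op 8 (git add b.txt): modified={a.txt, c.txt, e.txt} staged={b.txt, d.txt}
After op 9 (modify d.txt): modified={a.txt, c.txt, d.txt, e.txt} staged={b.txt, d.txt}
After op 10 (git commit): modified={a.txt, c.txt, d.txt, e.txt} staged={none}
After op 11 (modify b.txt): modified={a.txt, b.txt, c.txt, d.txt, e.txt} staged={none}
After op 12 (modify a.txt): modified={a.txt, b.txt, c.txt, d.txt, e.txt} staged={none}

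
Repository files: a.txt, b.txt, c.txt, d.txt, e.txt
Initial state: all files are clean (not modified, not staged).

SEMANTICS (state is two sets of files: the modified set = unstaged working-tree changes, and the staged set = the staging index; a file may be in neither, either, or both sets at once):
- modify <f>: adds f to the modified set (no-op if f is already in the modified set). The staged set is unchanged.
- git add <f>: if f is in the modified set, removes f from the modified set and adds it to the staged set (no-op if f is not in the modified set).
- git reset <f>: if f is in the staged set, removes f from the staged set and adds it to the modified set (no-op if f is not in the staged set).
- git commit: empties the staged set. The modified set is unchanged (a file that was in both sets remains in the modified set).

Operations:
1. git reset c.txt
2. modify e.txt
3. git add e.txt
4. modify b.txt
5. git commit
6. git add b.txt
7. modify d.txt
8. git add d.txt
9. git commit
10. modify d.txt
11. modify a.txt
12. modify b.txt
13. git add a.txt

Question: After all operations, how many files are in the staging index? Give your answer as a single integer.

After op 1 (git reset c.txt): modified={none} staged={none}
After op 2 (modify e.txt): modified={e.txt} staged={none}
After op 3 (git add e.txt): modified={none} staged={e.txt}
After op 4 (modify b.txt): modified={b.txt} staged={e.txt}
After op 5 (git commit): modified={b.txt} staged={none}
After op 6 (git add b.txt): modified={none} staged={b.txt}
After op 7 (modify d.txt): modified={d.txt} staged={b.txt}
After op 8 (git add d.txt): modified={none} staged={b.txt, d.txt}
After op 9 (git commit): modified={none} staged={none}
After op 10 (modify d.txt): modified={d.txt} staged={none}
After op 11 (modify a.txt): modified={a.txt, d.txt} staged={none}
After op 12 (modify b.txt): modified={a.txt, b.txt, d.txt} staged={none}
After op 13 (git add a.txt): modified={b.txt, d.txt} staged={a.txt}
Final staged set: {a.txt} -> count=1

Answer: 1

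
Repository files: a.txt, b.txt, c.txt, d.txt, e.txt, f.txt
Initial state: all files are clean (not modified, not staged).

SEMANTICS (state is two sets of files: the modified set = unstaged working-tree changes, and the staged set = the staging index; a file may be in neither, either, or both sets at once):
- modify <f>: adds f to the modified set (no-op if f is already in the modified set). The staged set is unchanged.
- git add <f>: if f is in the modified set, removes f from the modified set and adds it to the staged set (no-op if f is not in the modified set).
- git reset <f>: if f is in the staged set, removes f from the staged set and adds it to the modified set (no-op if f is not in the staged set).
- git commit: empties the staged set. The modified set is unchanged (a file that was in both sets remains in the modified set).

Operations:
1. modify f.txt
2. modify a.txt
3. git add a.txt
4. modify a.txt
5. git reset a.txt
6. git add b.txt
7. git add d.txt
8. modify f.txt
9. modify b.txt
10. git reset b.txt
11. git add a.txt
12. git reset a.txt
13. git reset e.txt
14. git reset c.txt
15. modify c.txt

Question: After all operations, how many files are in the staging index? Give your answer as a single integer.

After op 1 (modify f.txt): modified={f.txt} staged={none}
After op 2 (modify a.txt): modified={a.txt, f.txt} staged={none}
After op 3 (git add a.txt): modified={f.txt} staged={a.txt}
After op 4 (modify a.txt): modified={a.txt, f.txt} staged={a.txt}
After op 5 (git reset a.txt): modified={a.txt, f.txt} staged={none}
After op 6 (git add b.txt): modified={a.txt, f.txt} staged={none}
After op 7 (git add d.txt): modified={a.txt, f.txt} staged={none}
After op 8 (modify f.txt): modified={a.txt, f.txt} staged={none}
After op 9 (modify b.txt): modified={a.txt, b.txt, f.txt} staged={none}
After op 10 (git reset b.txt): modified={a.txt, b.txt, f.txt} staged={none}
After op 11 (git add a.txt): modified={b.txt, f.txt} staged={a.txt}
After op 12 (git reset a.txt): modified={a.txt, b.txt, f.txt} staged={none}
After op 13 (git reset e.txt): modified={a.txt, b.txt, f.txt} staged={none}
After op 14 (git reset c.txt): modified={a.txt, b.txt, f.txt} staged={none}
After op 15 (modify c.txt): modified={a.txt, b.txt, c.txt, f.txt} staged={none}
Final staged set: {none} -> count=0

Answer: 0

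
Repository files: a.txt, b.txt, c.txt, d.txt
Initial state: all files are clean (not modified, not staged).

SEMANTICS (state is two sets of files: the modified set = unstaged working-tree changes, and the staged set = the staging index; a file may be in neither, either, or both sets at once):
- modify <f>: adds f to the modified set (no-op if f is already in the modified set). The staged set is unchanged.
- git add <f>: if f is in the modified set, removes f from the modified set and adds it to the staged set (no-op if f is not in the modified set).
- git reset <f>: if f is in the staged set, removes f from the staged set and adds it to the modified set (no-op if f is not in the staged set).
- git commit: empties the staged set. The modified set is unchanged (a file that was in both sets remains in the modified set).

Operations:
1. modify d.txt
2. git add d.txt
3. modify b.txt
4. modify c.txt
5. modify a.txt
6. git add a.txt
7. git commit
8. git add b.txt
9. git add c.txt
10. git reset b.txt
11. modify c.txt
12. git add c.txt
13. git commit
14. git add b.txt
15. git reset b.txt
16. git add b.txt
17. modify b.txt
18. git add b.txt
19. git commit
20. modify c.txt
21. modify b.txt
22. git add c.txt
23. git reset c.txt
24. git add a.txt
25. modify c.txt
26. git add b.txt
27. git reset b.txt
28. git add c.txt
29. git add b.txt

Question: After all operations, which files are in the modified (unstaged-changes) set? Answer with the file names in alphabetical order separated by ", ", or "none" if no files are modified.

Answer: none

Derivation:
After op 1 (modify d.txt): modified={d.txt} staged={none}
After op 2 (git add d.txt): modified={none} staged={d.txt}
After op 3 (modify b.txt): modified={b.txt} staged={d.txt}
After op 4 (modify c.txt): modified={b.txt, c.txt} staged={d.txt}
After op 5 (modify a.txt): modified={a.txt, b.txt, c.txt} staged={d.txt}
After op 6 (git add a.txt): modified={b.txt, c.txt} staged={a.txt, d.txt}
After op 7 (git commit): modified={b.txt, c.txt} staged={none}
After op 8 (git add b.txt): modified={c.txt} staged={b.txt}
After op 9 (git add c.txt): modified={none} staged={b.txt, c.txt}
After op 10 (git reset b.txt): modified={b.txt} staged={c.txt}
After op 11 (modify c.txt): modified={b.txt, c.txt} staged={c.txt}
After op 12 (git add c.txt): modified={b.txt} staged={c.txt}
After op 13 (git commit): modified={b.txt} staged={none}
After op 14 (git add b.txt): modified={none} staged={b.txt}
After op 15 (git reset b.txt): modified={b.txt} staged={none}
After op 16 (git add b.txt): modified={none} staged={b.txt}
After op 17 (modify b.txt): modified={b.txt} staged={b.txt}
After op 18 (git add b.txt): modified={none} staged={b.txt}
After op 19 (git commit): modified={none} staged={none}
After op 20 (modify c.txt): modified={c.txt} staged={none}
After op 21 (modify b.txt): modified={b.txt, c.txt} staged={none}
After op 22 (git add c.txt): modified={b.txt} staged={c.txt}
After op 23 (git reset c.txt): modified={b.txt, c.txt} staged={none}
After op 24 (git add a.txt): modified={b.txt, c.txt} staged={none}
After op 25 (modify c.txt): modified={b.txt, c.txt} staged={none}
After op 26 (git add b.txt): modified={c.txt} staged={b.txt}
After op 27 (git reset b.txt): modified={b.txt, c.txt} staged={none}
After op 28 (git add c.txt): modified={b.txt} staged={c.txt}
After op 29 (git add b.txt): modified={none} staged={b.txt, c.txt}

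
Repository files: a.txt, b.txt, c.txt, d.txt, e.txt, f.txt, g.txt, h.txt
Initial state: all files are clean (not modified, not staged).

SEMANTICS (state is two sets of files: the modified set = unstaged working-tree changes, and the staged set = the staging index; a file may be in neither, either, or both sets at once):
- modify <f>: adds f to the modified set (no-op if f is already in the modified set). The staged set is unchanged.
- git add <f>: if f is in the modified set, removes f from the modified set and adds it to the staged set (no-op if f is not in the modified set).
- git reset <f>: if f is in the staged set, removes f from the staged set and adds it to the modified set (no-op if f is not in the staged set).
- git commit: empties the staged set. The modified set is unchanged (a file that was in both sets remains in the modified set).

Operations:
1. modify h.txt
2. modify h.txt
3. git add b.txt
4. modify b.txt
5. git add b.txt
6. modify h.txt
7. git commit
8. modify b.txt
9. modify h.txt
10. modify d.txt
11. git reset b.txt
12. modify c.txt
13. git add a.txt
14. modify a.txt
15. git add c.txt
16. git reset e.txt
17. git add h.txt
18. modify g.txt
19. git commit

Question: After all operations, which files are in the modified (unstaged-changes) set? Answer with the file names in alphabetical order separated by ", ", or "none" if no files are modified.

Answer: a.txt, b.txt, d.txt, g.txt

Derivation:
After op 1 (modify h.txt): modified={h.txt} staged={none}
After op 2 (modify h.txt): modified={h.txt} staged={none}
After op 3 (git add b.txt): modified={h.txt} staged={none}
After op 4 (modify b.txt): modified={b.txt, h.txt} staged={none}
After op 5 (git add b.txt): modified={h.txt} staged={b.txt}
After op 6 (modify h.txt): modified={h.txt} staged={b.txt}
After op 7 (git commit): modified={h.txt} staged={none}
After op 8 (modify b.txt): modified={b.txt, h.txt} staged={none}
After op 9 (modify h.txt): modified={b.txt, h.txt} staged={none}
After op 10 (modify d.txt): modified={b.txt, d.txt, h.txt} staged={none}
After op 11 (git reset b.txt): modified={b.txt, d.txt, h.txt} staged={none}
After op 12 (modify c.txt): modified={b.txt, c.txt, d.txt, h.txt} staged={none}
After op 13 (git add a.txt): modified={b.txt, c.txt, d.txt, h.txt} staged={none}
After op 14 (modify a.txt): modified={a.txt, b.txt, c.txt, d.txt, h.txt} staged={none}
After op 15 (git add c.txt): modified={a.txt, b.txt, d.txt, h.txt} staged={c.txt}
After op 16 (git reset e.txt): modified={a.txt, b.txt, d.txt, h.txt} staged={c.txt}
After op 17 (git add h.txt): modified={a.txt, b.txt, d.txt} staged={c.txt, h.txt}
After op 18 (modify g.txt): modified={a.txt, b.txt, d.txt, g.txt} staged={c.txt, h.txt}
After op 19 (git commit): modified={a.txt, b.txt, d.txt, g.txt} staged={none}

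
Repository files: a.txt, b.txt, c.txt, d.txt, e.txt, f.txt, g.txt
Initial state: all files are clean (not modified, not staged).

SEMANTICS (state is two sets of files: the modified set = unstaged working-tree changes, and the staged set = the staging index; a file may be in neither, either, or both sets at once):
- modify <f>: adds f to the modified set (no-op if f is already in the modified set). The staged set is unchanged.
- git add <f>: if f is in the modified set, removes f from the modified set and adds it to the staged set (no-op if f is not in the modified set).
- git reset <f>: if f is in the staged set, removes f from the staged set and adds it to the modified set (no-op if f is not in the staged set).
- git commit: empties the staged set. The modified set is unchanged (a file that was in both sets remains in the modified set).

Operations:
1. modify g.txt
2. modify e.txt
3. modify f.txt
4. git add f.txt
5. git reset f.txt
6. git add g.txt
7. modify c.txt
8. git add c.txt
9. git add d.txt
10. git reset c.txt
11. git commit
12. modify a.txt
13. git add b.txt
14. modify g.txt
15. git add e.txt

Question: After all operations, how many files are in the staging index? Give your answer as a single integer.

After op 1 (modify g.txt): modified={g.txt} staged={none}
After op 2 (modify e.txt): modified={e.txt, g.txt} staged={none}
After op 3 (modify f.txt): modified={e.txt, f.txt, g.txt} staged={none}
After op 4 (git add f.txt): modified={e.txt, g.txt} staged={f.txt}
After op 5 (git reset f.txt): modified={e.txt, f.txt, g.txt} staged={none}
After op 6 (git add g.txt): modified={e.txt, f.txt} staged={g.txt}
After op 7 (modify c.txt): modified={c.txt, e.txt, f.txt} staged={g.txt}
After op 8 (git add c.txt): modified={e.txt, f.txt} staged={c.txt, g.txt}
After op 9 (git add d.txt): modified={e.txt, f.txt} staged={c.txt, g.txt}
After op 10 (git reset c.txt): modified={c.txt, e.txt, f.txt} staged={g.txt}
After op 11 (git commit): modified={c.txt, e.txt, f.txt} staged={none}
After op 12 (modify a.txt): modified={a.txt, c.txt, e.txt, f.txt} staged={none}
After op 13 (git add b.txt): modified={a.txt, c.txt, e.txt, f.txt} staged={none}
After op 14 (modify g.txt): modified={a.txt, c.txt, e.txt, f.txt, g.txt} staged={none}
After op 15 (git add e.txt): modified={a.txt, c.txt, f.txt, g.txt} staged={e.txt}
Final staged set: {e.txt} -> count=1

Answer: 1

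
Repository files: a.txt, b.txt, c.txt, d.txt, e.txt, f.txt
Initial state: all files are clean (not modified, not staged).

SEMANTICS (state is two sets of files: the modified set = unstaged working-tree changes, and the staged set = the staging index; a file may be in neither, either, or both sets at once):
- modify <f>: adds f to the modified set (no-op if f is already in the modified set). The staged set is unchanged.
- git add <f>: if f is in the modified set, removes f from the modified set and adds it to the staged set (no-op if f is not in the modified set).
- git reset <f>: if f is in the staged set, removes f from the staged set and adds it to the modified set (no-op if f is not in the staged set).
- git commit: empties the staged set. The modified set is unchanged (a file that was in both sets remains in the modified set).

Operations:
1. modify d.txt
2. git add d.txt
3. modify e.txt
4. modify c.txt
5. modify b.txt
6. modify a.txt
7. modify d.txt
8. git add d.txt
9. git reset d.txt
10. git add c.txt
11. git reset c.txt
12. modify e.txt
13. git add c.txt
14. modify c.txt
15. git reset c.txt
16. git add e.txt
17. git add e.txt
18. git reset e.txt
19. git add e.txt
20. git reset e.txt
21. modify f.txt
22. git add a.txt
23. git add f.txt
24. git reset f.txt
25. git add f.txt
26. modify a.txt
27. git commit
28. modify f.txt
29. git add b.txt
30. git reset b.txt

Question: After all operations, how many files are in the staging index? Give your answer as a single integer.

Answer: 0

Derivation:
After op 1 (modify d.txt): modified={d.txt} staged={none}
After op 2 (git add d.txt): modified={none} staged={d.txt}
After op 3 (modify e.txt): modified={e.txt} staged={d.txt}
After op 4 (modify c.txt): modified={c.txt, e.txt} staged={d.txt}
After op 5 (modify b.txt): modified={b.txt, c.txt, e.txt} staged={d.txt}
After op 6 (modify a.txt): modified={a.txt, b.txt, c.txt, e.txt} staged={d.txt}
After op 7 (modify d.txt): modified={a.txt, b.txt, c.txt, d.txt, e.txt} staged={d.txt}
After op 8 (git add d.txt): modified={a.txt, b.txt, c.txt, e.txt} staged={d.txt}
After op 9 (git reset d.txt): modified={a.txt, b.txt, c.txt, d.txt, e.txt} staged={none}
After op 10 (git add c.txt): modified={a.txt, b.txt, d.txt, e.txt} staged={c.txt}
After op 11 (git reset c.txt): modified={a.txt, b.txt, c.txt, d.txt, e.txt} staged={none}
After op 12 (modify e.txt): modified={a.txt, b.txt, c.txt, d.txt, e.txt} staged={none}
After op 13 (git add c.txt): modified={a.txt, b.txt, d.txt, e.txt} staged={c.txt}
After op 14 (modify c.txt): modified={a.txt, b.txt, c.txt, d.txt, e.txt} staged={c.txt}
After op 15 (git reset c.txt): modified={a.txt, b.txt, c.txt, d.txt, e.txt} staged={none}
After op 16 (git add e.txt): modified={a.txt, b.txt, c.txt, d.txt} staged={e.txt}
After op 17 (git add e.txt): modified={a.txt, b.txt, c.txt, d.txt} staged={e.txt}
After op 18 (git reset e.txt): modified={a.txt, b.txt, c.txt, d.txt, e.txt} staged={none}
After op 19 (git add e.txt): modified={a.txt, b.txt, c.txt, d.txt} staged={e.txt}
After op 20 (git reset e.txt): modified={a.txt, b.txt, c.txt, d.txt, e.txt} staged={none}
After op 21 (modify f.txt): modified={a.txt, b.txt, c.txt, d.txt, e.txt, f.txt} staged={none}
After op 22 (git add a.txt): modified={b.txt, c.txt, d.txt, e.txt, f.txt} staged={a.txt}
After op 23 (git add f.txt): modified={b.txt, c.txt, d.txt, e.txt} staged={a.txt, f.txt}
After op 24 (git reset f.txt): modified={b.txt, c.txt, d.txt, e.txt, f.txt} staged={a.txt}
After op 25 (git add f.txt): modified={b.txt, c.txt, d.txt, e.txt} staged={a.txt, f.txt}
After op 26 (modify a.txt): modified={a.txt, b.txt, c.txt, d.txt, e.txt} staged={a.txt, f.txt}
After op 27 (git commit): modified={a.txt, b.txt, c.txt, d.txt, e.txt} staged={none}
After op 28 (modify f.txt): modified={a.txt, b.txt, c.txt, d.txt, e.txt, f.txt} staged={none}
After op 29 (git add b.txt): modified={a.txt, c.txt, d.txt, e.txt, f.txt} staged={b.txt}
After op 30 (git reset b.txt): modified={a.txt, b.txt, c.txt, d.txt, e.txt, f.txt} staged={none}
Final staged set: {none} -> count=0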